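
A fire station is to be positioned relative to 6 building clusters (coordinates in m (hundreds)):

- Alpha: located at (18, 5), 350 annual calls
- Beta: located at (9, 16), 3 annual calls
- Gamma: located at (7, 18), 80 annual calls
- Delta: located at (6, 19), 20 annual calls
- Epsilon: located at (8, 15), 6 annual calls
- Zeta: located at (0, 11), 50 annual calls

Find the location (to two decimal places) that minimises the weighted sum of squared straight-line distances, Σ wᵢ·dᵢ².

The minimiser of Σwᵢ‖p−pᵢ‖² is the weighted centroid p* = (Σwᵢpᵢ)/(Σwᵢ).
Σwᵢ = 509.
Σwᵢxᵢ = 350·18 + 3·9 + 80·7 + 20·6 + 6·8 + 50·0 = 7055.
Σwᵢyᵢ = 350·5 + 3·16 + 80·18 + 20·19 + 6·15 + 50·11 = 4258.
x* = 7055/509 = 13.86, y* = 4258/509 = 8.37.

(13.86, 8.37)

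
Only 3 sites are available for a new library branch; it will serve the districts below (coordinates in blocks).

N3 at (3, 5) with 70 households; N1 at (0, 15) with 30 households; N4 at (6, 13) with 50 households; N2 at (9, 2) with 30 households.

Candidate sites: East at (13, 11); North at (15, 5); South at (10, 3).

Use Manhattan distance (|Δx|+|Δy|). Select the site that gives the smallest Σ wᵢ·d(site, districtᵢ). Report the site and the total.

South, total 2050 blocks

Total weighted distance at each candidate:
  East (13, 11): total = 2470
  North (15, 5): total = 2710
  South (10, 3): total = 2050
Minimum is at South with total 2050 blocks.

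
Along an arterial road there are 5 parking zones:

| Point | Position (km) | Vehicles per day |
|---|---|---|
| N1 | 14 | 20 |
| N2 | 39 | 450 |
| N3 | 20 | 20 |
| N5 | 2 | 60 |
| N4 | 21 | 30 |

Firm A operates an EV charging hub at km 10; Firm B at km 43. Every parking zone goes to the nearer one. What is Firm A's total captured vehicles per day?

130

The indifferent point is the midpoint (10+43)/2 = 26.5; parking zones left of it (closer to Firm A at 10) go to Firm A, those right go to Firm B.
  N5 at 2 (w=60) → Firm A
  N1 at 14 (w=20) → Firm A
  N3 at 20 (w=20) → Firm A
  N4 at 21 (w=30) → Firm A
  N2 at 39 (w=450) → Firm B
Firm A captures 130; Firm B captures 450.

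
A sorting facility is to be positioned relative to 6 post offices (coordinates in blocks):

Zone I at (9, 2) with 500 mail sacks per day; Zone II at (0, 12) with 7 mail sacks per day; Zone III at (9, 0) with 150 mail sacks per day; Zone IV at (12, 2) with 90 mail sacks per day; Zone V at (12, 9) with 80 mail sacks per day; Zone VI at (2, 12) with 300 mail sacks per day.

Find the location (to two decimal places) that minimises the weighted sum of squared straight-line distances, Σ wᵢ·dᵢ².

The minimiser of Σwᵢ‖p−pᵢ‖² is the weighted centroid p* = (Σwᵢpᵢ)/(Σwᵢ).
Σwᵢ = 1127.
Σwᵢxᵢ = 500·9 + 7·0 + 150·9 + 90·12 + 80·12 + 300·2 = 8490.
Σwᵢyᵢ = 500·2 + 7·12 + 150·0 + 90·2 + 80·9 + 300·12 = 5584.
x* = 8490/1127 = 7.53, y* = 5584/1127 = 4.95.

(7.53, 4.95)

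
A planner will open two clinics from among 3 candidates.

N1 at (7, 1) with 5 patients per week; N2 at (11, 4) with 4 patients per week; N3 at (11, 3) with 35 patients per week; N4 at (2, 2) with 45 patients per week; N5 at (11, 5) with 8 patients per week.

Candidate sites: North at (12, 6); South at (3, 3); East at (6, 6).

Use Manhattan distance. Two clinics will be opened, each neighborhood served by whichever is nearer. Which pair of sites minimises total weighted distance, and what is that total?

Evaluate every pair (each demand assigned to the nearer of the two):
  {North, South}: total = 288
  {South, East}: total = 476
  {North, East}: total = 558
Best pair: {North, South} with total 288.

{North, South}, total 288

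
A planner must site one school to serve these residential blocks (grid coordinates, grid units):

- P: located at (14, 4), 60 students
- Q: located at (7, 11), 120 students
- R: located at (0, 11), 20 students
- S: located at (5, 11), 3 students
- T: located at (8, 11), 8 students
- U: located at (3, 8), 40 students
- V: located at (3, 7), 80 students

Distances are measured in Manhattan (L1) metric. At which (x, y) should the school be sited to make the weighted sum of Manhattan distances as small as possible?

Manhattan distance separates: Σwᵢ(|x−xᵢ|+|y−yᵢ|) = Σwᵢ|x−xᵢ| + Σwᵢ|y−yᵢ|, so x and y are optimised independently as 1-D weighted medians.
Total weight W = 331; half = 165.5.
x-coordinate, sorted with cumulative weight:
  x=0 (R, w=20) cum 20
  x=3 (U, w=40) cum 60
  x=3 (V, w=80) cum 140
  x=5 (S, w=3) cum 143
  x=7 (Q, w=120) cum 263  ← median
  x=8 (T, w=8) cum 271
  x=14 (P, w=60) cum 331
⇒ x* = 7
y-coordinate, sorted with cumulative weight:
  y=4 (P, w=60) cum 60
  y=7 (V, w=80) cum 140
  y=8 (U, w=40) cum 180  ← median
  y=11 (Q, w=120) cum 300
  y=11 (R, w=20) cum 320
  y=11 (S, w=3) cum 323
  y=11 (T, w=8) cum 331
⇒ y* = 8

(7, 8)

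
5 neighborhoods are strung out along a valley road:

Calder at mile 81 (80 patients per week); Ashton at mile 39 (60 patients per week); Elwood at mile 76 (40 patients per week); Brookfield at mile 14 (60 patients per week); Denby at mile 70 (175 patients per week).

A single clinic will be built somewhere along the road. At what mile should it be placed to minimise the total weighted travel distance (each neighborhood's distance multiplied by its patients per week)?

x = 70

For a sum of weighted absolute distances on a line, the optimum is the weighted median (not the mean). Total weight W = 415; half-weight = 207.5.
Sort by position and accumulate weight:
  mile 14 (Brookfield, w=60) → cum 60
  mile 39 (Ashton, w=60) → cum 120
  mile 70 (Denby, w=175) → cum 295  ≥ 207.5 → median here
  mile 76 (Elwood, w=40) → cum 335
  mile 81 (Calder, w=80) → cum 415
Optimal location: mile 70.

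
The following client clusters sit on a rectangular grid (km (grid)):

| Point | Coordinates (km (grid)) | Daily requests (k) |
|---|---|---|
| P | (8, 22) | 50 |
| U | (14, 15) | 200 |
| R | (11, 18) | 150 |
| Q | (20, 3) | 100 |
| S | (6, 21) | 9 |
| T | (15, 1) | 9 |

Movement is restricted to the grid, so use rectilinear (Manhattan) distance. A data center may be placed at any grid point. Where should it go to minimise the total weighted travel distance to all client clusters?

(14, 15)

Manhattan distance separates: Σwᵢ(|x−xᵢ|+|y−yᵢ|) = Σwᵢ|x−xᵢ| + Σwᵢ|y−yᵢ|, so x and y are optimised independently as 1-D weighted medians.
Total weight W = 518; half = 259.
x-coordinate, sorted with cumulative weight:
  x=6 (S, w=9) cum 9
  x=8 (P, w=50) cum 59
  x=11 (R, w=150) cum 209
  x=14 (U, w=200) cum 409  ← median
  x=15 (T, w=9) cum 418
  x=20 (Q, w=100) cum 518
⇒ x* = 14
y-coordinate, sorted with cumulative weight:
  y=1 (T, w=9) cum 9
  y=3 (Q, w=100) cum 109
  y=15 (U, w=200) cum 309  ← median
  y=18 (R, w=150) cum 459
  y=21 (S, w=9) cum 468
  y=22 (P, w=50) cum 518
⇒ y* = 15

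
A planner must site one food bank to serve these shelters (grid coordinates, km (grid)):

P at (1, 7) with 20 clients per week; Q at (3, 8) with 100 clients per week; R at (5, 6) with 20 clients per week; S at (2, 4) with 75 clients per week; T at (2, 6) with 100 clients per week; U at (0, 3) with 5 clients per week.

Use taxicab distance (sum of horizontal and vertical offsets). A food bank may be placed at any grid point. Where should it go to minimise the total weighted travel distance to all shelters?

Manhattan distance separates: Σwᵢ(|x−xᵢ|+|y−yᵢ|) = Σwᵢ|x−xᵢ| + Σwᵢ|y−yᵢ|, so x and y are optimised independently as 1-D weighted medians.
Total weight W = 320; half = 160.
x-coordinate, sorted with cumulative weight:
  x=0 (U, w=5) cum 5
  x=1 (P, w=20) cum 25
  x=2 (S, w=75) cum 100
  x=2 (T, w=100) cum 200  ← median
  x=3 (Q, w=100) cum 300
  x=5 (R, w=20) cum 320
⇒ x* = 2
y-coordinate, sorted with cumulative weight:
  y=3 (U, w=5) cum 5
  y=4 (S, w=75) cum 80
  y=6 (R, w=20) cum 100
  y=6 (T, w=100) cum 200  ← median
  y=7 (P, w=20) cum 220
  y=8 (Q, w=100) cum 320
⇒ y* = 6

(2, 6)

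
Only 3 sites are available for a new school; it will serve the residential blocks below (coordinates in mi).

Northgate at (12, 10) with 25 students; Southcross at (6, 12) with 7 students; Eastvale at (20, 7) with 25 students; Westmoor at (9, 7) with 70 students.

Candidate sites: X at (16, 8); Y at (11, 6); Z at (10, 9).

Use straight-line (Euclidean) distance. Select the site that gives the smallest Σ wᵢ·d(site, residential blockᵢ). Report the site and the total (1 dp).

Z, total 502.4 mi

Total weighted distance at each candidate:
  X (16, 8): total = 785.2
  Y (11, 6): total = 540.7
  Z (10, 9): total = 502.4
Minimum is at Z with total 502.4 mi.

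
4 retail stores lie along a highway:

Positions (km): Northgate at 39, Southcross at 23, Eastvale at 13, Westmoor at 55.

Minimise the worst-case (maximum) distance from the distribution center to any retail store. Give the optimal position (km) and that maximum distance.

The 1-center on a line is the midpoint of the two extreme points: leftmost at 13, rightmost at 55.
Optimal location = (13 + 55)/2 = 34; maximum distance = (55 − 13)/2 = 21.

location 34, max distance 21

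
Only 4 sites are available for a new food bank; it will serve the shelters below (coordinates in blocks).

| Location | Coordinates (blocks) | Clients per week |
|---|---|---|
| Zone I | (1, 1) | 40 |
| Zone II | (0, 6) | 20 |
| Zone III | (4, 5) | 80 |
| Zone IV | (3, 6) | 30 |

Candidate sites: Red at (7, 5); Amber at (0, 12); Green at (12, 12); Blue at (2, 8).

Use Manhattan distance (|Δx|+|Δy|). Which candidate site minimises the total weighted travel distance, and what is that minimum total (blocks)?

Total weighted distance at each candidate:
  Red (7, 5): total = 950
  Amber (0, 12): total = 1750
  Green (12, 12): total = 2890
  Blue (2, 8): total = 890
Minimum is at Blue with total 890 blocks.

Blue, total 890 blocks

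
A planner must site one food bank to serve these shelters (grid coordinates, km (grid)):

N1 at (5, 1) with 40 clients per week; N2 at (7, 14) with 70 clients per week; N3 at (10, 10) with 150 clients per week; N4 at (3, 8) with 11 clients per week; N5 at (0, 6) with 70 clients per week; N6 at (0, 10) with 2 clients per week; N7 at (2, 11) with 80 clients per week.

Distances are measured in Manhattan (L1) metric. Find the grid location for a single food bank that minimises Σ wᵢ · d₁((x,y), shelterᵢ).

(7, 10)

Manhattan distance separates: Σwᵢ(|x−xᵢ|+|y−yᵢ|) = Σwᵢ|x−xᵢ| + Σwᵢ|y−yᵢ|, so x and y are optimised independently as 1-D weighted medians.
Total weight W = 423; half = 211.5.
x-coordinate, sorted with cumulative weight:
  x=0 (N5, w=70) cum 70
  x=0 (N6, w=2) cum 72
  x=2 (N7, w=80) cum 152
  x=3 (N4, w=11) cum 163
  x=5 (N1, w=40) cum 203
  x=7 (N2, w=70) cum 273  ← median
  x=10 (N3, w=150) cum 423
⇒ x* = 7
y-coordinate, sorted with cumulative weight:
  y=1 (N1, w=40) cum 40
  y=6 (N5, w=70) cum 110
  y=8 (N4, w=11) cum 121
  y=10 (N3, w=150) cum 271  ← median
  y=10 (N6, w=2) cum 273
  y=11 (N7, w=80) cum 353
  y=14 (N2, w=70) cum 423
⇒ y* = 10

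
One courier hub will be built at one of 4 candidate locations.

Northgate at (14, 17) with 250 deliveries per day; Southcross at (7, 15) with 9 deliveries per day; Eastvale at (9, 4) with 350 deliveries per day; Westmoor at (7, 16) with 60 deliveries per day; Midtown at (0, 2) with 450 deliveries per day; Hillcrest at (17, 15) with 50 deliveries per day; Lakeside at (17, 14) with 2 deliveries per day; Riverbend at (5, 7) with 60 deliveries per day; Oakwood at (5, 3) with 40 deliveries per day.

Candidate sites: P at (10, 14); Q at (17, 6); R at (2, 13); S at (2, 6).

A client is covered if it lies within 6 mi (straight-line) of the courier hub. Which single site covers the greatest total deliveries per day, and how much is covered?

S, covering 550

Coverage radius r = 6 mi; a point is covered iff (Δx)²+(Δy)² ≤ 6² = 36.
  P (10, 14): covers {Northgate, Southcross, Westmoor} → 319
  Q (17, 6): covers {none} → 0
  R (2, 13): covers {Southcross, Westmoor} → 69
  S (2, 6): covers {Midtown, Riverbend, Oakwood} → 550
Maximum coverage at S: 550 deliveries per day.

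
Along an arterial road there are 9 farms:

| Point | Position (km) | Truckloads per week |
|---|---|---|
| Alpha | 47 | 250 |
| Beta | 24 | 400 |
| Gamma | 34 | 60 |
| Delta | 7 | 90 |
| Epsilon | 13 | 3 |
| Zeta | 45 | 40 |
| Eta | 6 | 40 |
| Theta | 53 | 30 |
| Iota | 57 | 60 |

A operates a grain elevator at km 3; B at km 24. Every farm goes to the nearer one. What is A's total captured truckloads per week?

The indifferent point is the midpoint (3+24)/2 = 13.5; farms left of it (closer to A at 3) go to A, those right go to B.
  Eta at 6 (w=40) → A
  Delta at 7 (w=90) → A
  Epsilon at 13 (w=3) → A
  Beta at 24 (w=400) → B
  Gamma at 34 (w=60) → B
  Zeta at 45 (w=40) → B
  Alpha at 47 (w=250) → B
  Theta at 53 (w=30) → B
  Iota at 57 (w=60) → B
A captures 133; B captures 840.

133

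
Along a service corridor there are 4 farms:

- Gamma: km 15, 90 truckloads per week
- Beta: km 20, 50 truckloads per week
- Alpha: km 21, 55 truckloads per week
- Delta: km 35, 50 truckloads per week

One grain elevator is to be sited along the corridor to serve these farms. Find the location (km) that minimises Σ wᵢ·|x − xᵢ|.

For a sum of weighted absolute distances on a line, the optimum is the weighted median (not the mean). Total weight W = 245; half-weight = 122.5.
Sort by position and accumulate weight:
  km 15 (Gamma, w=90) → cum 90
  km 20 (Beta, w=50) → cum 140  ≥ 122.5 → median here
  km 21 (Alpha, w=55) → cum 195
  km 35 (Delta, w=50) → cum 245
Optimal location: km 20.

x = 20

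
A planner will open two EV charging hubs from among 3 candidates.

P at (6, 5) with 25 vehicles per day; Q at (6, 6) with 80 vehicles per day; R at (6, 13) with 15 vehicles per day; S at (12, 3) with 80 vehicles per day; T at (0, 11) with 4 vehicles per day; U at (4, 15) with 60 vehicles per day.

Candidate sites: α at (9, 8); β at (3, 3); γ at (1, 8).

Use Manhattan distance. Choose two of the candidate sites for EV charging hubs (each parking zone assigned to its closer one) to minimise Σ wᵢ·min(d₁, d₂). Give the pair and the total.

{α, γ}, total 1926

Evaluate every pair (each demand assigned to the nearer of the two):
  {α, γ}: total = 1926
  {α, β}: total = 2049
  {β, γ}: total = 2091
Best pair: {α, γ} with total 1926.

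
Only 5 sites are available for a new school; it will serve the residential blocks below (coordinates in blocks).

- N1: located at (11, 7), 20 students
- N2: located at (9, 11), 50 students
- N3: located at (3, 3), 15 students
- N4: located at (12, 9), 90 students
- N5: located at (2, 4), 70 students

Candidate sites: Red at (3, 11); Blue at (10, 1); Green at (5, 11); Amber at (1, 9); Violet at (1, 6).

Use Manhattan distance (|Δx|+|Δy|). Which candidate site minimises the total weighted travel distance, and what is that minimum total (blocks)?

Total weighted distance at each candidate:
  Red (3, 11): total = 2210
  Blue (10, 1): total = 2495
  Green (5, 11): total = 2060
  Amber (1, 9): total = 2270
  Violet (1, 6): total = 2415
Minimum is at Green with total 2060 blocks.

Green, total 2060 blocks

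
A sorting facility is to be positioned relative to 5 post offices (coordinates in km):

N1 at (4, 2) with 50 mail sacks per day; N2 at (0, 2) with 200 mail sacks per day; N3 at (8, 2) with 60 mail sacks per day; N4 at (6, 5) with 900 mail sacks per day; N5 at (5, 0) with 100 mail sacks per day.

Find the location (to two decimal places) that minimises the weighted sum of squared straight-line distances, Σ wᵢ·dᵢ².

The minimiser of Σwᵢ‖p−pᵢ‖² is the weighted centroid p* = (Σwᵢpᵢ)/(Σwᵢ).
Σwᵢ = 1310.
Σwᵢxᵢ = 50·4 + 200·0 + 60·8 + 900·6 + 100·5 = 6580.
Σwᵢyᵢ = 50·2 + 200·2 + 60·2 + 900·5 + 100·0 = 5120.
x* = 6580/1310 = 5.02, y* = 5120/1310 = 3.91.

(5.02, 3.91)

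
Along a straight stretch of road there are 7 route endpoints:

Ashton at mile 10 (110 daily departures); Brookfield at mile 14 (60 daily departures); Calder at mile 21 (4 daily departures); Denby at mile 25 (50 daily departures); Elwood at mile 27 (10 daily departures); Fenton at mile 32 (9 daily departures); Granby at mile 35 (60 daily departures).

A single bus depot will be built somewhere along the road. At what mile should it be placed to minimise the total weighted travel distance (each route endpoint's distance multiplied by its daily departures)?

For a sum of weighted absolute distances on a line, the optimum is the weighted median (not the mean). Total weight W = 303; half-weight = 151.5.
Sort by position and accumulate weight:
  mile 10 (Ashton, w=110) → cum 110
  mile 14 (Brookfield, w=60) → cum 170  ≥ 151.5 → median here
  mile 21 (Calder, w=4) → cum 174
  mile 25 (Denby, w=50) → cum 224
  mile 27 (Elwood, w=10) → cum 234
  mile 32 (Fenton, w=9) → cum 243
  mile 35 (Granby, w=60) → cum 303
Optimal location: mile 14.

x = 14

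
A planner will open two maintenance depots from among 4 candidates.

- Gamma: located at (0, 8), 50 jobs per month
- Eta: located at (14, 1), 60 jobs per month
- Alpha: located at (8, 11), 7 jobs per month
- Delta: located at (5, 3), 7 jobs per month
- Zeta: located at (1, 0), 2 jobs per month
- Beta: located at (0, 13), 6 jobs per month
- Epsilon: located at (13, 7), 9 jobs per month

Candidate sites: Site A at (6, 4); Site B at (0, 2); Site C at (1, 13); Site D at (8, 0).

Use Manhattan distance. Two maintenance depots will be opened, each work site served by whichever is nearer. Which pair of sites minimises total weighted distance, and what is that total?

{Site C, Site D}, total 953

Evaluate every pair (each demand assigned to the nearer of the two):
  {Site C, Site D}: total = 953
  {Site B, Site D}: total = 1019
  {Site A, Site C}: total = 1151
  {Site A, Site D}: total = 1191
  {Site A, Site B}: total = 1199
  {Site B, Site C}: total = 1479
Best pair: {Site C, Site D} with total 953.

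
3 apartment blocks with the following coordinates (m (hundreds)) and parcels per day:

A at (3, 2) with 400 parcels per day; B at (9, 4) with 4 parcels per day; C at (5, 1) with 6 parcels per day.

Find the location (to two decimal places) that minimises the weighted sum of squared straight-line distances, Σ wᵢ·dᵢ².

(3.09, 2.00)

The minimiser of Σwᵢ‖p−pᵢ‖² is the weighted centroid p* = (Σwᵢpᵢ)/(Σwᵢ).
Σwᵢ = 410.
Σwᵢxᵢ = 400·3 + 4·9 + 6·5 = 1266.
Σwᵢyᵢ = 400·2 + 4·4 + 6·1 = 822.
x* = 1266/410 = 3.09, y* = 822/410 = 2.00.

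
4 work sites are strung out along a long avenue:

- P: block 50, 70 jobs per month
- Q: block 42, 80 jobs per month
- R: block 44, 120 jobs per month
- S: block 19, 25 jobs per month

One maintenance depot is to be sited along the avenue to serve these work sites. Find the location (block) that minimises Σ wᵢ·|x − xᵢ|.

x = 44

For a sum of weighted absolute distances on a line, the optimum is the weighted median (not the mean). Total weight W = 295; half-weight = 147.5.
Sort by position and accumulate weight:
  block 19 (S, w=25) → cum 25
  block 42 (Q, w=80) → cum 105
  block 44 (R, w=120) → cum 225  ≥ 147.5 → median here
  block 50 (P, w=70) → cum 295
Optimal location: block 44.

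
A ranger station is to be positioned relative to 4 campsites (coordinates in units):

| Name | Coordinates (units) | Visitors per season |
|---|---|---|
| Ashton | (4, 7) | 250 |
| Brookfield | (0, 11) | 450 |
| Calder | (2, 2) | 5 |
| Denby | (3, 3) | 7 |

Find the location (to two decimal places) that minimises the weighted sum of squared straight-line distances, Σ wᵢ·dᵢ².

The minimiser of Σwᵢ‖p−pᵢ‖² is the weighted centroid p* = (Σwᵢpᵢ)/(Σwᵢ).
Σwᵢ = 712.
Σwᵢxᵢ = 250·4 + 450·0 + 5·2 + 7·3 = 1031.
Σwᵢyᵢ = 250·7 + 450·11 + 5·2 + 7·3 = 6731.
x* = 1031/712 = 1.45, y* = 6731/712 = 9.45.

(1.45, 9.45)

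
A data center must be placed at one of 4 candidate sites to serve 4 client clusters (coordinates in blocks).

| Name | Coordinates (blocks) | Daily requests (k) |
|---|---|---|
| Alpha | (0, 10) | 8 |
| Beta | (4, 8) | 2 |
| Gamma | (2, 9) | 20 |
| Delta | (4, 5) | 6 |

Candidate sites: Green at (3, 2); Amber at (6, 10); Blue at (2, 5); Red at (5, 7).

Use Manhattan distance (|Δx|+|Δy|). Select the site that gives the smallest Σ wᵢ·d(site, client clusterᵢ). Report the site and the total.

Total weighted distance at each candidate:
  Green (3, 2): total = 286
  Amber (6, 10): total = 198
  Blue (2, 5): total = 158
  Red (5, 7): total = 186
Minimum is at Blue with total 158 blocks.

Blue, total 158 blocks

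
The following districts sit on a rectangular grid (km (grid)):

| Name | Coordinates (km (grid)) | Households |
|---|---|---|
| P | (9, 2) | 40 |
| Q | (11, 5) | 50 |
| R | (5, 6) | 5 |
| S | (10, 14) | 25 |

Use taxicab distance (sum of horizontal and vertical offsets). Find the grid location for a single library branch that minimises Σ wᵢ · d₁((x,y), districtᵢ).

(10, 5)

Manhattan distance separates: Σwᵢ(|x−xᵢ|+|y−yᵢ|) = Σwᵢ|x−xᵢ| + Σwᵢ|y−yᵢ|, so x and y are optimised independently as 1-D weighted medians.
Total weight W = 120; half = 60.
x-coordinate, sorted with cumulative weight:
  x=5 (R, w=5) cum 5
  x=9 (P, w=40) cum 45
  x=10 (S, w=25) cum 70  ← median
  x=11 (Q, w=50) cum 120
⇒ x* = 10
y-coordinate, sorted with cumulative weight:
  y=2 (P, w=40) cum 40
  y=5 (Q, w=50) cum 90  ← median
  y=6 (R, w=5) cum 95
  y=14 (S, w=25) cum 120
⇒ y* = 5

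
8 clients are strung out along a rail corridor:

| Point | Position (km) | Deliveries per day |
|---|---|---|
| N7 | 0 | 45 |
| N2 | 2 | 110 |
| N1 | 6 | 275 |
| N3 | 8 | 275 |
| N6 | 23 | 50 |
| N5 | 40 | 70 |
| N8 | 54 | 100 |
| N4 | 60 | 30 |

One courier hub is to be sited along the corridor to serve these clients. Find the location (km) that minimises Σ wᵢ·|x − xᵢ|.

x = 8

For a sum of weighted absolute distances on a line, the optimum is the weighted median (not the mean). Total weight W = 955; half-weight = 477.5.
Sort by position and accumulate weight:
  km 0 (N7, w=45) → cum 45
  km 2 (N2, w=110) → cum 155
  km 6 (N1, w=275) → cum 430
  km 8 (N3, w=275) → cum 705  ≥ 477.5 → median here
  km 23 (N6, w=50) → cum 755
  km 40 (N5, w=70) → cum 825
  km 54 (N8, w=100) → cum 925
  km 60 (N4, w=30) → cum 955
Optimal location: km 8.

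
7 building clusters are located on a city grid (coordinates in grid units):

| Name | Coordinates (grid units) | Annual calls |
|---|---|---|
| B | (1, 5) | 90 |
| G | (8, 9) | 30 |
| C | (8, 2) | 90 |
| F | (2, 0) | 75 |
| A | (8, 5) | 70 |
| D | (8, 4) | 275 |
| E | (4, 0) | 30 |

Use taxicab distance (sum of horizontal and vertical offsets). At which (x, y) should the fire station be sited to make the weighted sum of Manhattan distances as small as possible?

(8, 4)

Manhattan distance separates: Σwᵢ(|x−xᵢ|+|y−yᵢ|) = Σwᵢ|x−xᵢ| + Σwᵢ|y−yᵢ|, so x and y are optimised independently as 1-D weighted medians.
Total weight W = 660; half = 330.
x-coordinate, sorted with cumulative weight:
  x=1 (B, w=90) cum 90
  x=2 (F, w=75) cum 165
  x=4 (E, w=30) cum 195
  x=8 (G, w=30) cum 225
  x=8 (C, w=90) cum 315
  x=8 (A, w=70) cum 385  ← median
  x=8 (D, w=275) cum 660
⇒ x* = 8
y-coordinate, sorted with cumulative weight:
  y=0 (F, w=75) cum 75
  y=0 (E, w=30) cum 105
  y=2 (C, w=90) cum 195
  y=4 (D, w=275) cum 470  ← median
  y=5 (B, w=90) cum 560
  y=5 (A, w=70) cum 630
  y=9 (G, w=30) cum 660
⇒ y* = 4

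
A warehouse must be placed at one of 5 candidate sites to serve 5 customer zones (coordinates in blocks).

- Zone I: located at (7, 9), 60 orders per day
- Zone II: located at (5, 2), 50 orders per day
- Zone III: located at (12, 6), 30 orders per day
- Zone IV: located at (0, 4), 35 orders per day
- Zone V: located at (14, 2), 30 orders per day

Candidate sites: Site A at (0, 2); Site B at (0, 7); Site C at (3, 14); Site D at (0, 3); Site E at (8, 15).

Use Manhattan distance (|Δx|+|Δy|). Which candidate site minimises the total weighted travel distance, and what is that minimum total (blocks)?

Total weighted distance at each candidate:
  Site A (0, 2): total = 2060
  Site B (0, 7): total = 2105
  Site C (3, 14): total = 2895
  Site D (0, 3): total = 2015
  Site E (8, 15): total = 2845
Minimum is at Site D with total 2015 blocks.

Site D, total 2015 blocks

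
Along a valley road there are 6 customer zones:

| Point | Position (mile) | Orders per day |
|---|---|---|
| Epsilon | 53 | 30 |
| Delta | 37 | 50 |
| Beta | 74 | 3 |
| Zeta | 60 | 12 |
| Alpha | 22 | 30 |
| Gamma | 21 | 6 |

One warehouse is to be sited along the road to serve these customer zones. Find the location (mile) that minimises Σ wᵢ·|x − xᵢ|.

x = 37

For a sum of weighted absolute distances on a line, the optimum is the weighted median (not the mean). Total weight W = 131; half-weight = 65.5.
Sort by position and accumulate weight:
  mile 21 (Gamma, w=6) → cum 6
  mile 22 (Alpha, w=30) → cum 36
  mile 37 (Delta, w=50) → cum 86  ≥ 65.5 → median here
  mile 53 (Epsilon, w=30) → cum 116
  mile 60 (Zeta, w=12) → cum 128
  mile 74 (Beta, w=3) → cum 131
Optimal location: mile 37.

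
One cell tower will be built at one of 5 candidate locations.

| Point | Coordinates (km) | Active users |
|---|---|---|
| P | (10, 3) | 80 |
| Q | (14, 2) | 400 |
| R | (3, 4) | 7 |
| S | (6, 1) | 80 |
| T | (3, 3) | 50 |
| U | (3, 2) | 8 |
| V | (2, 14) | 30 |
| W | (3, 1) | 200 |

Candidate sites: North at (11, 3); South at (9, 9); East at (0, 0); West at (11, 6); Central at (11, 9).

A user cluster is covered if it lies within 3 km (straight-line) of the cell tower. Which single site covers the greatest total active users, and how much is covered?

North, covering 80

Coverage radius r = 3 km; a point is covered iff (Δx)²+(Δy)² ≤ 3² = 9.
  North (11, 3): covers {P} → 80
  South (9, 9): covers {none} → 0
  East (0, 0): covers {none} → 0
  West (11, 6): covers {none} → 0
  Central (11, 9): covers {none} → 0
Maximum coverage at North: 80 active users.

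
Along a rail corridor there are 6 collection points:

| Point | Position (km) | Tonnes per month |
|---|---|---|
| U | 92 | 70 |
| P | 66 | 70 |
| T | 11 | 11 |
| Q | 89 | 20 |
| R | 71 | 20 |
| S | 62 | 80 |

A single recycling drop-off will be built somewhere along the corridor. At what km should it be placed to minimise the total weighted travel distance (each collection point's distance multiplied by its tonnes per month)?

For a sum of weighted absolute distances on a line, the optimum is the weighted median (not the mean). Total weight W = 271; half-weight = 135.5.
Sort by position and accumulate weight:
  km 11 (T, w=11) → cum 11
  km 62 (S, w=80) → cum 91
  km 66 (P, w=70) → cum 161  ≥ 135.5 → median here
  km 71 (R, w=20) → cum 181
  km 89 (Q, w=20) → cum 201
  km 92 (U, w=70) → cum 271
Optimal location: km 66.

x = 66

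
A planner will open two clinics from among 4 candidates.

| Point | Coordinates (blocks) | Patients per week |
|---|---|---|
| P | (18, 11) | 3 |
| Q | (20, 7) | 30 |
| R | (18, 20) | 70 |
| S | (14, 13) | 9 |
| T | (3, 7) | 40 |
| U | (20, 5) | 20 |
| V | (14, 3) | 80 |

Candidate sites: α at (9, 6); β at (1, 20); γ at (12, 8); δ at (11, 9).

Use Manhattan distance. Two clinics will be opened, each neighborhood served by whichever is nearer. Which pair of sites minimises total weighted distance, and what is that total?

Evaluate every pair (each demand assigned to the nearer of the two):
  {α, γ}: total = 2680
  {β, γ}: total = 2730
  {γ, δ}: total = 2800
  {α, δ}: total = 2840
  {α, β}: total = 2860
  {β, δ}: total = 2990
Best pair: {α, γ} with total 2680.

{α, γ}, total 2680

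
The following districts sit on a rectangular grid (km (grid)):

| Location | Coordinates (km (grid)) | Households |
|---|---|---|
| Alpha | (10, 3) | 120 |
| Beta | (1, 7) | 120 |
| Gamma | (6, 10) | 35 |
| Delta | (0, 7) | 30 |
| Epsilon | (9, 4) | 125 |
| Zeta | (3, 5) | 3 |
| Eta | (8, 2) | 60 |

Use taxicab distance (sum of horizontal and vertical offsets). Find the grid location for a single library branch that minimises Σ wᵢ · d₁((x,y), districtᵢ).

(8, 4)

Manhattan distance separates: Σwᵢ(|x−xᵢ|+|y−yᵢ|) = Σwᵢ|x−xᵢ| + Σwᵢ|y−yᵢ|, so x and y are optimised independently as 1-D weighted medians.
Total weight W = 493; half = 246.5.
x-coordinate, sorted with cumulative weight:
  x=0 (Delta, w=30) cum 30
  x=1 (Beta, w=120) cum 150
  x=3 (Zeta, w=3) cum 153
  x=6 (Gamma, w=35) cum 188
  x=8 (Eta, w=60) cum 248  ← median
  x=9 (Epsilon, w=125) cum 373
  x=10 (Alpha, w=120) cum 493
⇒ x* = 8
y-coordinate, sorted with cumulative weight:
  y=2 (Eta, w=60) cum 60
  y=3 (Alpha, w=120) cum 180
  y=4 (Epsilon, w=125) cum 305  ← median
  y=5 (Zeta, w=3) cum 308
  y=7 (Beta, w=120) cum 428
  y=7 (Delta, w=30) cum 458
  y=10 (Gamma, w=35) cum 493
⇒ y* = 4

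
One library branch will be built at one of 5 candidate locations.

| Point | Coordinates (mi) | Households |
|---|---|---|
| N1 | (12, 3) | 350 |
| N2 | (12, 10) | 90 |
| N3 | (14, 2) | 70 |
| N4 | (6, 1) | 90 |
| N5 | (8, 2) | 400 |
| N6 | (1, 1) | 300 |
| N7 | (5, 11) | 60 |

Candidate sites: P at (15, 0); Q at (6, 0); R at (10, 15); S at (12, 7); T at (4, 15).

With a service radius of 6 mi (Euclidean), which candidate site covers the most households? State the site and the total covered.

Q, covering 790

Coverage radius r = 6 mi; a point is covered iff (Δx)²+(Δy)² ≤ 6² = 36.
  P (15, 0): covers {N1, N3} → 420
  Q (6, 0): covers {N4, N5, N6} → 790
  R (10, 15): covers {N2} → 90
  S (12, 7): covers {N1, N2, N3} → 510
  T (4, 15): covers {N7} → 60
Maximum coverage at Q: 790 households.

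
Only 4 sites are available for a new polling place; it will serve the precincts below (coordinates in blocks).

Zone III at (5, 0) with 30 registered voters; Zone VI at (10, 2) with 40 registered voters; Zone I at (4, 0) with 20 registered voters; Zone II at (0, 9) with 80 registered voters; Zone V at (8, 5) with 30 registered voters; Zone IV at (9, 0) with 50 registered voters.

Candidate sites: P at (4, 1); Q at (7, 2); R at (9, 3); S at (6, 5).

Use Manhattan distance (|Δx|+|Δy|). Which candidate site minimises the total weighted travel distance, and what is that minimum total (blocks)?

Q, total 1780 blocks

Total weighted distance at each candidate:
  P (4, 1): total = 1860
  Q (7, 2): total = 1780
  R (9, 3): total = 1890
  S (6, 5): total = 1860
Minimum is at Q with total 1780 blocks.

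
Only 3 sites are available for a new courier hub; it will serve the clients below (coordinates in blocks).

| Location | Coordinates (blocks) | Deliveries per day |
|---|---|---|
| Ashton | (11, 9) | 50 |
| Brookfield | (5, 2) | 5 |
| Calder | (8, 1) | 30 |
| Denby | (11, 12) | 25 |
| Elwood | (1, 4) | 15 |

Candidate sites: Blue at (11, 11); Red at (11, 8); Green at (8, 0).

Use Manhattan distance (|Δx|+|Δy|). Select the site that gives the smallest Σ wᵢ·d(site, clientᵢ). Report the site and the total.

Red, total 720 blocks

Total weighted distance at each candidate:
  Blue (11, 11): total = 845
  Red (11, 8): total = 720
  Green (8, 0): total = 1195
Minimum is at Red with total 720 blocks.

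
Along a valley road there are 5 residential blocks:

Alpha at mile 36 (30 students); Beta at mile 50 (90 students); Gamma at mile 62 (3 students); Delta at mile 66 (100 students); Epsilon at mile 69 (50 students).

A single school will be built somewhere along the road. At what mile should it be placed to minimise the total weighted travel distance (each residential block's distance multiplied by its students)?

For a sum of weighted absolute distances on a line, the optimum is the weighted median (not the mean). Total weight W = 273; half-weight = 136.5.
Sort by position and accumulate weight:
  mile 36 (Alpha, w=30) → cum 30
  mile 50 (Beta, w=90) → cum 120
  mile 62 (Gamma, w=3) → cum 123
  mile 66 (Delta, w=100) → cum 223  ≥ 136.5 → median here
  mile 69 (Epsilon, w=50) → cum 273
Optimal location: mile 66.

x = 66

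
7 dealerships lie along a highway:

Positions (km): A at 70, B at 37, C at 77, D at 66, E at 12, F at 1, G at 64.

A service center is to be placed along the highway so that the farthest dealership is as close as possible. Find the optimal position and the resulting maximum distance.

location 39, max distance 38

The 1-center on a line is the midpoint of the two extreme points: leftmost at 1, rightmost at 77.
Optimal location = (1 + 77)/2 = 39; maximum distance = (77 − 1)/2 = 38.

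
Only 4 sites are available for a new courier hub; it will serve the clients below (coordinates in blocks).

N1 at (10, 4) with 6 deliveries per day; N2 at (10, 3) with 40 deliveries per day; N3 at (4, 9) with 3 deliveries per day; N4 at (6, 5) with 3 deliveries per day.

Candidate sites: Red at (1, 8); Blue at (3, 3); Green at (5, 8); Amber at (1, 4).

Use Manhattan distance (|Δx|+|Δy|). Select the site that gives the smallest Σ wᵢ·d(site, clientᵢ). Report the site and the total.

Blue, total 364 blocks

Total weighted distance at each candidate:
  Red (1, 8): total = 674
  Blue (3, 3): total = 364
  Green (5, 8): total = 472
  Amber (1, 4): total = 496
Minimum is at Blue with total 364 blocks.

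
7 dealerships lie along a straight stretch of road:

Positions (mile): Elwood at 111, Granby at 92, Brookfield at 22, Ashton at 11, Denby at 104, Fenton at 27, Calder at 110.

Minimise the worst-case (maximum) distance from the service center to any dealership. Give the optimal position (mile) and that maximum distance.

location 61, max distance 50

The 1-center on a line is the midpoint of the two extreme points: leftmost at 11, rightmost at 111.
Optimal location = (11 + 111)/2 = 61; maximum distance = (111 − 11)/2 = 50.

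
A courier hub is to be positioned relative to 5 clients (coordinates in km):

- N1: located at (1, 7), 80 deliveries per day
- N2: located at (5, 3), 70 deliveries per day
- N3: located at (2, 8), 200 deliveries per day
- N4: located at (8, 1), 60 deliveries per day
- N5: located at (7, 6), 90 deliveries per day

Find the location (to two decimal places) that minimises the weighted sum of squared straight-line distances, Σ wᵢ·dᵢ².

(3.88, 5.94)

The minimiser of Σwᵢ‖p−pᵢ‖² is the weighted centroid p* = (Σwᵢpᵢ)/(Σwᵢ).
Σwᵢ = 500.
Σwᵢxᵢ = 80·1 + 70·5 + 200·2 + 60·8 + 90·7 = 1940.
Σwᵢyᵢ = 80·7 + 70·3 + 200·8 + 60·1 + 90·6 = 2970.
x* = 1940/500 = 3.88, y* = 2970/500 = 5.94.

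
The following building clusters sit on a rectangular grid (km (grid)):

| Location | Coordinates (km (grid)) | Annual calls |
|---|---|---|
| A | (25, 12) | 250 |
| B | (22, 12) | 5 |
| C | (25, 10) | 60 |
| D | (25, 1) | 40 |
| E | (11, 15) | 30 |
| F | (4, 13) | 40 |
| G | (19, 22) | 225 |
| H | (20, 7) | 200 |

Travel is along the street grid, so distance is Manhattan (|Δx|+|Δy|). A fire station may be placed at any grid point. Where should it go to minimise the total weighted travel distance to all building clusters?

Manhattan distance separates: Σwᵢ(|x−xᵢ|+|y−yᵢ|) = Σwᵢ|x−xᵢ| + Σwᵢ|y−yᵢ|, so x and y are optimised independently as 1-D weighted medians.
Total weight W = 850; half = 425.
x-coordinate, sorted with cumulative weight:
  x=4 (F, w=40) cum 40
  x=11 (E, w=30) cum 70
  x=19 (G, w=225) cum 295
  x=20 (H, w=200) cum 495  ← median
  x=22 (B, w=5) cum 500
  x=25 (A, w=250) cum 750
  x=25 (C, w=60) cum 810
  x=25 (D, w=40) cum 850
⇒ x* = 20
y-coordinate, sorted with cumulative weight:
  y=1 (D, w=40) cum 40
  y=7 (H, w=200) cum 240
  y=10 (C, w=60) cum 300
  y=12 (A, w=250) cum 550  ← median
  y=12 (B, w=5) cum 555
  y=13 (F, w=40) cum 595
  y=15 (E, w=30) cum 625
  y=22 (G, w=225) cum 850
⇒ y* = 12

(20, 12)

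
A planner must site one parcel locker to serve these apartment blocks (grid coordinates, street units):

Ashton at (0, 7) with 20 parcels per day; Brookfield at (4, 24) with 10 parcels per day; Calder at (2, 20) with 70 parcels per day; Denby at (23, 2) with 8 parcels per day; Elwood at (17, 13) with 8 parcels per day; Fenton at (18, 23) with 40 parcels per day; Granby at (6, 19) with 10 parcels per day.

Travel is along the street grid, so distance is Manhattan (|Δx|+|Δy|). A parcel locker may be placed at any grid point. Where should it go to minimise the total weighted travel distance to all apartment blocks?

Manhattan distance separates: Σwᵢ(|x−xᵢ|+|y−yᵢ|) = Σwᵢ|x−xᵢ| + Σwᵢ|y−yᵢ|, so x and y are optimised independently as 1-D weighted medians.
Total weight W = 166; half = 83.
x-coordinate, sorted with cumulative weight:
  x=0 (Ashton, w=20) cum 20
  x=2 (Calder, w=70) cum 90  ← median
  x=4 (Brookfield, w=10) cum 100
  x=6 (Granby, w=10) cum 110
  x=17 (Elwood, w=8) cum 118
  x=18 (Fenton, w=40) cum 158
  x=23 (Denby, w=8) cum 166
⇒ x* = 2
y-coordinate, sorted with cumulative weight:
  y=2 (Denby, w=8) cum 8
  y=7 (Ashton, w=20) cum 28
  y=13 (Elwood, w=8) cum 36
  y=19 (Granby, w=10) cum 46
  y=20 (Calder, w=70) cum 116  ← median
  y=23 (Fenton, w=40) cum 156
  y=24 (Brookfield, w=10) cum 166
⇒ y* = 20

(2, 20)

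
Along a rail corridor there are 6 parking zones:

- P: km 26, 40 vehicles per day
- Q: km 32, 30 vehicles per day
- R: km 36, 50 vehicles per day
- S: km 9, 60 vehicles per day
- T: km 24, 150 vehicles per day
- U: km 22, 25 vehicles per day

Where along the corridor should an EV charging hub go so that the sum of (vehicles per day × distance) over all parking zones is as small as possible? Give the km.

For a sum of weighted absolute distances on a line, the optimum is the weighted median (not the mean). Total weight W = 355; half-weight = 177.5.
Sort by position and accumulate weight:
  km 9 (S, w=60) → cum 60
  km 22 (U, w=25) → cum 85
  km 24 (T, w=150) → cum 235  ≥ 177.5 → median here
  km 26 (P, w=40) → cum 275
  km 32 (Q, w=30) → cum 305
  km 36 (R, w=50) → cum 355
Optimal location: km 24.

x = 24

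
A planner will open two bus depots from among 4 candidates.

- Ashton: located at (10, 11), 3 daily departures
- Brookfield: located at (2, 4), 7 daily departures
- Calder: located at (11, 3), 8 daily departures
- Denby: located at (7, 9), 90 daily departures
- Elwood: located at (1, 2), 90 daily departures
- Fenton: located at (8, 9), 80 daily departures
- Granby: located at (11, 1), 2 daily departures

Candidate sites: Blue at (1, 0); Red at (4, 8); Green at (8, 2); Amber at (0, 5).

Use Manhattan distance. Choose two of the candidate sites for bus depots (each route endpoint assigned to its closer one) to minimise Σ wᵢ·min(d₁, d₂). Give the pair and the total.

Evaluate every pair (each demand assigned to the nearer of the two):
  {Blue, Red}: total = 1120
  {Red, Amber}: total = 1292
  {Red, Green}: total = 1499
  {Blue, Green}: total = 1568
  {Green, Amber}: total = 1734
  {Blue, Amber}: total = 2325
Best pair: {Blue, Red} with total 1120.

{Blue, Red}, total 1120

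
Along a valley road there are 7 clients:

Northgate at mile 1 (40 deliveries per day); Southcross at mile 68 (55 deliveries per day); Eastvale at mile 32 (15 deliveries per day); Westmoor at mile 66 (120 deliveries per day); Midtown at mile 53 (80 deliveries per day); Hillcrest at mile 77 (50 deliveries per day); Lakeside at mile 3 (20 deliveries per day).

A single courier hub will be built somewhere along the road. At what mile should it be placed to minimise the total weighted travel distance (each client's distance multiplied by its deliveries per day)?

For a sum of weighted absolute distances on a line, the optimum is the weighted median (not the mean). Total weight W = 380; half-weight = 190.
Sort by position and accumulate weight:
  mile 1 (Northgate, w=40) → cum 40
  mile 3 (Lakeside, w=20) → cum 60
  mile 32 (Eastvale, w=15) → cum 75
  mile 53 (Midtown, w=80) → cum 155
  mile 66 (Westmoor, w=120) → cum 275  ≥ 190 → median here
  mile 68 (Southcross, w=55) → cum 330
  mile 77 (Hillcrest, w=50) → cum 380
Optimal location: mile 66.

x = 66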